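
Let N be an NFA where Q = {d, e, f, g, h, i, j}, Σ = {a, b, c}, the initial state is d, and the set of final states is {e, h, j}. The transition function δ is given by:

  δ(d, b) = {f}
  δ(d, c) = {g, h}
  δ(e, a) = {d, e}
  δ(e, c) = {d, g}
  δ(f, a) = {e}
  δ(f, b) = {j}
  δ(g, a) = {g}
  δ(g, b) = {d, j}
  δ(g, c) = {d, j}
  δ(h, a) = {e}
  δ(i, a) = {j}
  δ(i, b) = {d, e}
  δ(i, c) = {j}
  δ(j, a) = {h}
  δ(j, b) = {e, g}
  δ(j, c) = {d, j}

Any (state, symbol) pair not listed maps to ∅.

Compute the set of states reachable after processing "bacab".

Start in {d}.
Read 'b': d→{f}; now {f}.
Read 'a': f→{e}; now {e}.
Read 'c': e→{d, g}; now {d, g}.
Read 'a': d→∅, g→{g}; now {g}.
Read 'b': g→{d, j}; now {d, j}.

{d, j}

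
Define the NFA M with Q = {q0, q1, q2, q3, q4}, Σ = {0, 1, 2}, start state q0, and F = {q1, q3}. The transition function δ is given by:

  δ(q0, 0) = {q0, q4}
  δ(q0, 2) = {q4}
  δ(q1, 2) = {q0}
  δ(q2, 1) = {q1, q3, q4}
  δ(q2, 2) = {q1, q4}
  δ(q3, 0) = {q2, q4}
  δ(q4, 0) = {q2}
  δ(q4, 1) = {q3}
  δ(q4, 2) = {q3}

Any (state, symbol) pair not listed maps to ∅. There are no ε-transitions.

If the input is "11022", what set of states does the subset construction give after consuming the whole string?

Start in {q0}.
Read '1': {q0} → ∅.
The set is empty and remains empty for the remaining 4 symbols.

∅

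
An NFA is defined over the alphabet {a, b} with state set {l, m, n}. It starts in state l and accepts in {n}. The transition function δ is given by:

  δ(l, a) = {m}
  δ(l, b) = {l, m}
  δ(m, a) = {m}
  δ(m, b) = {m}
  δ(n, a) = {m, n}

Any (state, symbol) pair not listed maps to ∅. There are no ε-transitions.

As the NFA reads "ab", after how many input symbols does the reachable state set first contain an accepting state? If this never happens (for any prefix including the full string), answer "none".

Start in {l}.
Read 'a': {l} → {m}.
Read 'b': {m} → {m}.
No reachable set along the way intersects F.

none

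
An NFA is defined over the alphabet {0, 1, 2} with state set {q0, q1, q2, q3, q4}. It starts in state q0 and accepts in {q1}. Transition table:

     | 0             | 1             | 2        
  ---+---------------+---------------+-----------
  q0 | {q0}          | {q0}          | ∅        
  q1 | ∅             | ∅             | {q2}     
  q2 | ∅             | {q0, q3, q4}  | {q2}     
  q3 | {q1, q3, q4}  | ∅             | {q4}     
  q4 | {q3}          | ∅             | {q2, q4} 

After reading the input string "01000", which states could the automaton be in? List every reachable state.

Start in {q0}.
Read '0': {q0} → {q0}.
Read '1': {q0} → {q0}.
Read '0': {q0} → {q0}.
Read '0': {q0} → {q0}.
Read '0': {q0} → {q0}.

{q0}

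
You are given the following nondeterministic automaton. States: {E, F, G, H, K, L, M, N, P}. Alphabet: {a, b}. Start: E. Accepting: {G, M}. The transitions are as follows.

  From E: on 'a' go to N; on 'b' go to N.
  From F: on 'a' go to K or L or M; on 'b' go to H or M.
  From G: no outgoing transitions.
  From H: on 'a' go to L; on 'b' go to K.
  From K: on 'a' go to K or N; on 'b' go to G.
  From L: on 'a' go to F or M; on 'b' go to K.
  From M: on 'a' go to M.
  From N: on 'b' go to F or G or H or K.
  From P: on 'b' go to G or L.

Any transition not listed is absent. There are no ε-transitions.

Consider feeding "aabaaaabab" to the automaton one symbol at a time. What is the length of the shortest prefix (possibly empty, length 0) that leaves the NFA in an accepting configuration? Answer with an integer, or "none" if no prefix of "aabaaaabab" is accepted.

none

Start in {E}.
Read 'a': {E} → {N}.
Read 'a': {N} → ∅.
The set is empty and remains empty for the remaining 8 symbols.
No reachable set along the way intersects F.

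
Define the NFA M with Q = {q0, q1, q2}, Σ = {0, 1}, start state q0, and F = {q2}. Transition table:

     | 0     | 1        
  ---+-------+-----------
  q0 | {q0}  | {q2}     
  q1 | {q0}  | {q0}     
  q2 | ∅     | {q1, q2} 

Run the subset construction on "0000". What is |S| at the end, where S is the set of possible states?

Start in {q0}.
Read '0': {q0} → {q0}.
Read '0': {q0} → {q0}.
Read '0': {q0} → {q0}.
Read '0': {q0} → {q0}.
That set has 1 state.

1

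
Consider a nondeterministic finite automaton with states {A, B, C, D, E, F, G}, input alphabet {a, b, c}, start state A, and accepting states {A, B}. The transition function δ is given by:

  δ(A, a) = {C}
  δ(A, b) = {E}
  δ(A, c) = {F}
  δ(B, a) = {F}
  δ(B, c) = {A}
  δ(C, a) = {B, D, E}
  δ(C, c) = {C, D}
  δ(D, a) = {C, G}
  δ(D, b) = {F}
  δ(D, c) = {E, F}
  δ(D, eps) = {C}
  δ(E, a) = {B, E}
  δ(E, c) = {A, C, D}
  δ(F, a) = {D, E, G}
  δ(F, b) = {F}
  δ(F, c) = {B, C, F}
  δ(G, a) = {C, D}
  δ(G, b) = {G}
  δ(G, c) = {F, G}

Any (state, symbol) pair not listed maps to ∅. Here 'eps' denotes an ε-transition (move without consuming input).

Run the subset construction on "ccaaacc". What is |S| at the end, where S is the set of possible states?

Start in {A}.
Read 'c': A→{F}; now {F}.
Read 'c': F→{B, C, F}; now {B, C, F}.
Read 'a': B→{F}, C→{B, D, E}, F→{D, E, G}; union {B, D, E, F, G}; ε-closure = {B, C, D, E, F, G}.
Read 'a': B→{F}, C→{B, D, E}, D→{C, G}, E→{B, E}, F→{D, E, G}, G→{C, D}; now {B, C, D, E, F, G}.
Read 'a': B→{F}, C→{B, D, E}, D→{C, G}, E→{B, E}, F→{D, E, G}, G→{C, D}; now {B, C, D, E, F, G}.
Read 'c': B→{A}, C→{C, D}, D→{E, F}, E→{A, C, D}, F→{B, C, F}, G→{F, G}; now {A, B, C, D, E, F, G}.
Read 'c': A→{F}, B→{A}, C→{C, D}, D→{E, F}, E→{A, C, D}, F→{B, C, F}, G→{F, G}; now {A, B, C, D, E, F, G}.
That set has 7 states.

7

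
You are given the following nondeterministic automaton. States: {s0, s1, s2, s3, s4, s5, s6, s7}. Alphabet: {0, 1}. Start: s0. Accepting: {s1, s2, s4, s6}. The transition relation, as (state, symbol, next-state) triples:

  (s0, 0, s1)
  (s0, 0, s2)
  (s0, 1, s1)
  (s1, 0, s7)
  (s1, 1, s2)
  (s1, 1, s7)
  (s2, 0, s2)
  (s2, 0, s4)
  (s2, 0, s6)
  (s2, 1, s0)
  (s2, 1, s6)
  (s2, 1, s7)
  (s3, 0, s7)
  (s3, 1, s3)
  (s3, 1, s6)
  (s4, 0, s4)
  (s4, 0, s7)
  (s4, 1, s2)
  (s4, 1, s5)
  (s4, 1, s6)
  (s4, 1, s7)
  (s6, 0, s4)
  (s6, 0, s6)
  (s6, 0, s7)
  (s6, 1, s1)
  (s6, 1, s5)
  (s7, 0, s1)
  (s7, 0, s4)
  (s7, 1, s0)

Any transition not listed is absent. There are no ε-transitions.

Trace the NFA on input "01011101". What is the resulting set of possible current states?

{s0, s1, s2, s5, s6, s7}

Start in {s0}.
Read '0': {s0} → {s1, s2}.
Read '1': {s1, s2} → {s0, s2, s6, s7}.
Read '0': {s0, s2, s6, s7} → {s1, s2, s4, s6, s7}.
Read '1': {s1, s2, s4, s6, s7} → {s0, s1, s2, s5, s6, s7}.
Read '1': {s0, s1, s2, s5, s6, s7} → {s0, s1, s2, s5, s6, s7}.
Read '1': {s0, s1, s2, s5, s6, s7} → {s0, s1, s2, s5, s6, s7}.
Read '0': {s0, s1, s2, s5, s6, s7} → {s1, s2, s4, s6, s7}.
Read '1': {s1, s2, s4, s6, s7} → {s0, s1, s2, s5, s6, s7}.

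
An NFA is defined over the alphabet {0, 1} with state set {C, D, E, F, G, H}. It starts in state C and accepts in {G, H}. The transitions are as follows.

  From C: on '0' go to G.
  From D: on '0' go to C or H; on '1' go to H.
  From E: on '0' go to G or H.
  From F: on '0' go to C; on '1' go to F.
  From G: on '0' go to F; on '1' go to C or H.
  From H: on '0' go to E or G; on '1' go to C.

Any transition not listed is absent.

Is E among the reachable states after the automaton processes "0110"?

No

Start in {C}.
Read '0': C→{G}; now {G}.
Read '1': G→{C, H}; now {C, H}.
Read '1': C→∅, H→{C}; now {C}.
Read '0': C→{G}; now {G}.
State E is not in {G}.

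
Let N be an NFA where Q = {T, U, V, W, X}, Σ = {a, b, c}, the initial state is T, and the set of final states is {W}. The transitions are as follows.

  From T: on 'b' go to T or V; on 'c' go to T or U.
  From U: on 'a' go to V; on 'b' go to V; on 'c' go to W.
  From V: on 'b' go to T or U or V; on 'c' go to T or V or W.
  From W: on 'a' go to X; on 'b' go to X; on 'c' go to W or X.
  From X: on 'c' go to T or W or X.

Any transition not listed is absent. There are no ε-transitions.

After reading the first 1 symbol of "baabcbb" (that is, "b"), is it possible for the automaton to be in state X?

Start in {T}.
Read 'b': {T} → {T, V}.
State X is not in {T, V}.

No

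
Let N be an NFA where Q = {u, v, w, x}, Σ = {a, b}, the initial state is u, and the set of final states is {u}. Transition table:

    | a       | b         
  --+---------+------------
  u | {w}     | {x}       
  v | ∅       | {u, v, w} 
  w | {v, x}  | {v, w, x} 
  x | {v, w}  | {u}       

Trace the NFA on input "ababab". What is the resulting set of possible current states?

{u, v, w, x}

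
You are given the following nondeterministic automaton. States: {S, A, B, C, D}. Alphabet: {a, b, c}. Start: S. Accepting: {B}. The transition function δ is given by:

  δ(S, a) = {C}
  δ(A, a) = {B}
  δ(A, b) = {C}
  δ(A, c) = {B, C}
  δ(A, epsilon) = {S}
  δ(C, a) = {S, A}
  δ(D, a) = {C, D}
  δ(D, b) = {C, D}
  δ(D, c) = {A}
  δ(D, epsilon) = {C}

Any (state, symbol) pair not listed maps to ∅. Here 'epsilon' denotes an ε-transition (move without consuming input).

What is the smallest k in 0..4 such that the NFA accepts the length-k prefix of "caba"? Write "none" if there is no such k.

none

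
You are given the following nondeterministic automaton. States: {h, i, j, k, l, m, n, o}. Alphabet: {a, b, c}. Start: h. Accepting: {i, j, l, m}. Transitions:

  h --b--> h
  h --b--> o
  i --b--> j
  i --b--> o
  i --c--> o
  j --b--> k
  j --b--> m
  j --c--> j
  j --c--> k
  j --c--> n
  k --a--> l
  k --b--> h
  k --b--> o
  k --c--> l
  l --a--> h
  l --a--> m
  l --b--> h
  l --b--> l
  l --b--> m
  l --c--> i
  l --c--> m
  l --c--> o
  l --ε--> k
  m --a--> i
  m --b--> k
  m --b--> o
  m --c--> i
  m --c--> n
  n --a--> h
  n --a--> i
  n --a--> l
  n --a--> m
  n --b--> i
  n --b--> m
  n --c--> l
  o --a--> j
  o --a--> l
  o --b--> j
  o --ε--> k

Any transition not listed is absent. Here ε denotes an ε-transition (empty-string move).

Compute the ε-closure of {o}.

Begin with {o}.
ε-move o → k; add k.

{k, o}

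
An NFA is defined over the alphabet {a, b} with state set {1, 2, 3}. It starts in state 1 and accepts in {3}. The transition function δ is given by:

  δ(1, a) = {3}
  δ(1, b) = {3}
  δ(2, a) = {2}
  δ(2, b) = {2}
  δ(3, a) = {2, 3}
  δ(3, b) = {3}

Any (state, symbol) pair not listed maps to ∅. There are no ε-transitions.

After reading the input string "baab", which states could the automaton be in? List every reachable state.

{2, 3}

Start in {1}.
Read 'b': 1→{3}; now {3}.
Read 'a': 3→{2, 3}; now {2, 3}.
Read 'a': 2→{2}, 3→{2, 3}; now {2, 3}.
Read 'b': 2→{2}, 3→{3}; now {2, 3}.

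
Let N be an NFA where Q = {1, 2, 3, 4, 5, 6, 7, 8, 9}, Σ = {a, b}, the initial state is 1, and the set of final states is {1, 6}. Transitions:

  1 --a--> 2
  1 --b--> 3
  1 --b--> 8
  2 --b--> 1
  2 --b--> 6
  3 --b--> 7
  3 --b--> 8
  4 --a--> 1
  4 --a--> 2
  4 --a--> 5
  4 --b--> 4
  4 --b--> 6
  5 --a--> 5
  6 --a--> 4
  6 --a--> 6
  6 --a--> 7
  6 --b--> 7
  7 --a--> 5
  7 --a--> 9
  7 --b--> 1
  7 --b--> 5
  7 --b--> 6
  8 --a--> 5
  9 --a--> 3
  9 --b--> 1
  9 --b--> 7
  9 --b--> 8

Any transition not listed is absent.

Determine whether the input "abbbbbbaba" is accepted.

Start in {1}.
Read 'a': {1} → {2}.
Read 'b': {2} → {1, 6}.
Read 'b': {1, 6} → {3, 7, 8}.
Read 'b': {3, 7, 8} → {1, 5, 6, 7, 8}.
Read 'b': {1, 5, 6, 7, 8} → {1, 3, 5, 6, 7, 8}.
Read 'b': {1, 3, 5, 6, 7, 8} → {1, 3, 5, 6, 7, 8}.
Read 'b': {1, 3, 5, 6, 7, 8} → {1, 3, 5, 6, 7, 8}.
Read 'a': {1, 3, 5, 6, 7, 8} → {2, 4, 5, 6, 7, 9}.
Read 'b': {2, 4, 5, 6, 7, 9} → {1, 4, 5, 6, 7, 8}.
Read 'a': {1, 4, 5, 6, 7, 8} → {1, 2, 4, 5, 6, 7, 9}.
The final set {1, 2, 4, 5, 6, 7, 9} contains the accepting states 1, 6.

Yes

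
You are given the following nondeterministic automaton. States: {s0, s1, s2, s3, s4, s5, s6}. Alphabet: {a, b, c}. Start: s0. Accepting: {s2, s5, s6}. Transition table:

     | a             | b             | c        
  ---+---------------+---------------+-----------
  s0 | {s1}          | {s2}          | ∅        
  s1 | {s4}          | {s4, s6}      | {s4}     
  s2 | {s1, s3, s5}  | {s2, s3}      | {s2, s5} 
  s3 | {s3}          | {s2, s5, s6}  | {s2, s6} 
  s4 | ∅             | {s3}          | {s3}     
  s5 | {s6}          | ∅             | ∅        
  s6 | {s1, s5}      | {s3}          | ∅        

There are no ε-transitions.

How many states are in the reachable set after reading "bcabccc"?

Start in {s0}.
Read 'b': s0→{s2}; now {s2}.
Read 'c': s2→{s2, s5}; now {s2, s5}.
Read 'a': s2→{s1, s3, s5}, s5→{s6}; now {s1, s3, s5, s6}.
Read 'b': s1→{s4, s6}, s3→{s2, s5, s6}, s5→∅, s6→{s3}; now {s2, s3, s4, s5, s6}.
Read 'c': s2→{s2, s5}, s3→{s2, s6}, s4→{s3}, s5→∅, s6→∅; now {s2, s3, s5, s6}.
Read 'c': s2→{s2, s5}, s3→{s2, s6}, s5→∅, s6→∅; now {s2, s5, s6}.
Read 'c': s2→{s2, s5}, s5→∅, s6→∅; now {s2, s5}.
That set has 2 states.

2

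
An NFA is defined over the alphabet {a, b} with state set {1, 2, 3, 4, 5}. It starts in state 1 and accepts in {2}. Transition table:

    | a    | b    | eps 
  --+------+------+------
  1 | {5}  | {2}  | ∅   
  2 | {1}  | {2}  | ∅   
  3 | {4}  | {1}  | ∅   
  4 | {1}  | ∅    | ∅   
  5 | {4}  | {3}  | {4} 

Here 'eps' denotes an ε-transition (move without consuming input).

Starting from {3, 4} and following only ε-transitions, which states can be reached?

{3, 4}

Begin with {3, 4}.
No ε-moves leave this set, so the closure equals the set itself.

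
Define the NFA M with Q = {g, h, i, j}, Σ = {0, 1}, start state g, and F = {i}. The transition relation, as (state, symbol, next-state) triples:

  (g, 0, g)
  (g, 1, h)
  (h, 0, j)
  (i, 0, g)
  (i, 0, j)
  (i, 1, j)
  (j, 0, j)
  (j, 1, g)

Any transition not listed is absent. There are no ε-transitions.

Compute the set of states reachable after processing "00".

{g}

Start in {g}.
Read '0': g→{g}; now {g}.
Read '0': g→{g}; now {g}.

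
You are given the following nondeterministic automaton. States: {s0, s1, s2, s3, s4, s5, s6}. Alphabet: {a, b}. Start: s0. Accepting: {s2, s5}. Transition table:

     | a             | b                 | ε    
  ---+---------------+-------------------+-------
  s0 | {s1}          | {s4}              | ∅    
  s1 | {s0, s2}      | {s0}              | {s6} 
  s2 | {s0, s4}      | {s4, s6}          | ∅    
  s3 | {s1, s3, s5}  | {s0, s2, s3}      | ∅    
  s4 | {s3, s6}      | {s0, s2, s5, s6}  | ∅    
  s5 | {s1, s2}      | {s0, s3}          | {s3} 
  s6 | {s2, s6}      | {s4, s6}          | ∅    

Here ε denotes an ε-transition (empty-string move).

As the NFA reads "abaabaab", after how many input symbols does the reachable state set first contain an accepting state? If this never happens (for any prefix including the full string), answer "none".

Start in {s0}.
Read 'a': s0→{s1}; union {s1}; ε-closure = {s1, s6}.
Read 'b': s1→{s0}, s6→{s4, s6}; now {s0, s4, s6}.
Read 'a': s0→{s1}, s4→{s3, s6}, s6→{s2, s6}; now {s1, s2, s3, s6}.
None of the earlier sets intersect F, but {s1, s2, s3, s6} does.

3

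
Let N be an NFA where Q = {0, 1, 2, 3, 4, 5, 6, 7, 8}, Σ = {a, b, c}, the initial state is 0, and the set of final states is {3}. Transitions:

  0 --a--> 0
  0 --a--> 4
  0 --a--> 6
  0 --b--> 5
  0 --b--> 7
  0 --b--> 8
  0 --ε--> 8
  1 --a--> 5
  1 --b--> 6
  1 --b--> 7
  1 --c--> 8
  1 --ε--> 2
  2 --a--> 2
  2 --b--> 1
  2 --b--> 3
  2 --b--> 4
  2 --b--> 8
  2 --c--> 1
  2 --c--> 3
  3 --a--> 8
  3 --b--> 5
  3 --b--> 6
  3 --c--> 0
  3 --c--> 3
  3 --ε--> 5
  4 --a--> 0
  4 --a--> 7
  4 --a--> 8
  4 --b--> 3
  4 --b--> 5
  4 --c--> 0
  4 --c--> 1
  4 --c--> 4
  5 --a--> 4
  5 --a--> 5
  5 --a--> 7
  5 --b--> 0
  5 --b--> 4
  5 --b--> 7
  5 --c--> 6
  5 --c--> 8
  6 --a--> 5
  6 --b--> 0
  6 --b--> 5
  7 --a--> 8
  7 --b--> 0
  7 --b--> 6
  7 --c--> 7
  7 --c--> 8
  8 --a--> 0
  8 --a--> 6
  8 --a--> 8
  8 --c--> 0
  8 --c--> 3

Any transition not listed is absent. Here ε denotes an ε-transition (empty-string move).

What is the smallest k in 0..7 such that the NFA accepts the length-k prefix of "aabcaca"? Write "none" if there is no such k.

3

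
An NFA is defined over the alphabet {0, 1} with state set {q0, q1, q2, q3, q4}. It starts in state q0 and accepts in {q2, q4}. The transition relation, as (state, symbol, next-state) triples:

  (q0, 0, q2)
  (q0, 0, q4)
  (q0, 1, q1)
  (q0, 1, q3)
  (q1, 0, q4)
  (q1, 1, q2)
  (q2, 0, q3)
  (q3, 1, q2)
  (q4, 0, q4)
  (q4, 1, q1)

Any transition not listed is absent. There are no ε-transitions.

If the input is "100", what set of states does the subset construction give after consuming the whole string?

{q4}

Start in {q0}.
Read '1': {q0} → {q1, q3}.
Read '0': {q1, q3} → {q4}.
Read '0': {q4} → {q4}.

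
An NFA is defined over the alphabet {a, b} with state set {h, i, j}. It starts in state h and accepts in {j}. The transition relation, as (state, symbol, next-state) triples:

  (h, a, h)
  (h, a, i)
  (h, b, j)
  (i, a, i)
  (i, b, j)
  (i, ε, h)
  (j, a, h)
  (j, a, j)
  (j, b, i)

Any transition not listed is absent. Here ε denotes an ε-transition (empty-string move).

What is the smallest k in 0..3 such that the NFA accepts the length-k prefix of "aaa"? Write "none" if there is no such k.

Start in {h}.
Read 'a': {h} → {h, i}.
Read 'a': {h, i} → {h, i}.
Read 'a': {h, i} → {h, i}.
No reachable set along the way intersects F.

none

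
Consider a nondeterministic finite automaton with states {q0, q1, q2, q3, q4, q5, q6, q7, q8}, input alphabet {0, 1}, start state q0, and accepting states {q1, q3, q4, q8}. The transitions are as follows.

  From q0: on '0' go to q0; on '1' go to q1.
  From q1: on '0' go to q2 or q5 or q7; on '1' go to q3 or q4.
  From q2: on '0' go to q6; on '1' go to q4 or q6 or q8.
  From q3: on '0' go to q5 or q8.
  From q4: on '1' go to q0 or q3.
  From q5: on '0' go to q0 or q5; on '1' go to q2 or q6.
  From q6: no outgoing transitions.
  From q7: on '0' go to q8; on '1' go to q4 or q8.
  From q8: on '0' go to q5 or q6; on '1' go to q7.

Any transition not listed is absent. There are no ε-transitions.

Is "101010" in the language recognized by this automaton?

Start in {q0}.
Read '1': {q0} → {q1}.
Read '0': {q1} → {q2, q5, q7}.
Read '1': {q2, q5, q7} → {q2, q4, q6, q8}.
Read '0': {q2, q4, q6, q8} → {q5, q6}.
Read '1': {q5, q6} → {q2, q6}.
Read '0': {q2, q6} → {q6}.
The final set {q6} contains no accepting state.

No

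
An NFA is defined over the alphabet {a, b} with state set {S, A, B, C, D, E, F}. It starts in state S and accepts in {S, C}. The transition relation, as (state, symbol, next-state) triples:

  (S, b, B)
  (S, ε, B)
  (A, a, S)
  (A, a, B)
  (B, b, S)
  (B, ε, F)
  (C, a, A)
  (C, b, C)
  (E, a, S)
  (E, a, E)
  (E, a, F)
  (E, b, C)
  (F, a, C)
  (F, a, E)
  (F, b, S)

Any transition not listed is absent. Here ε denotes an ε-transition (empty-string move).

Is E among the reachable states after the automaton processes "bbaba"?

No

Start: ε-closure({S}) = {S, B, F}.
Read 'b': S→{B}, B→{S}, F→{S}; union {S, B}; ε-closure = {S, B, F}.
Read 'b': S→{B}, B→{S}, F→{S}; union {S, B}; ε-closure = {S, B, F}.
Read 'a': S→∅, B→∅, F→{C, E}; now {C, E}.
Read 'b': C→{C}, E→{C}; now {C}.
Read 'a': C→{A}; now {A}.
State E is not in {A}.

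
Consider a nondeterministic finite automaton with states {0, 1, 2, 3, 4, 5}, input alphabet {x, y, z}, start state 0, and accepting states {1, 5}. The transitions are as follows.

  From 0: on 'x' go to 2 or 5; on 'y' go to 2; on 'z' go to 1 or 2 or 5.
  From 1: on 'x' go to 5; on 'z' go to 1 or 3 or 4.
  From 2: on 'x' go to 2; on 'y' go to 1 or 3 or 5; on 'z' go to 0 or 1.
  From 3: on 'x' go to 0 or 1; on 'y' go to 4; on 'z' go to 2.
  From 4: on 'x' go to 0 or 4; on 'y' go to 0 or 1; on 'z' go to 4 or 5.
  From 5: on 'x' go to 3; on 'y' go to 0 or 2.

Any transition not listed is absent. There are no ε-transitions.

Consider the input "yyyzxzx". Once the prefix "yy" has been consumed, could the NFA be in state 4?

No

Start in {0}.
Read 'y': 0→{2}; now {2}.
Read 'y': 2→{1, 3, 5}; now {1, 3, 5}.
State 4 is not in {1, 3, 5}.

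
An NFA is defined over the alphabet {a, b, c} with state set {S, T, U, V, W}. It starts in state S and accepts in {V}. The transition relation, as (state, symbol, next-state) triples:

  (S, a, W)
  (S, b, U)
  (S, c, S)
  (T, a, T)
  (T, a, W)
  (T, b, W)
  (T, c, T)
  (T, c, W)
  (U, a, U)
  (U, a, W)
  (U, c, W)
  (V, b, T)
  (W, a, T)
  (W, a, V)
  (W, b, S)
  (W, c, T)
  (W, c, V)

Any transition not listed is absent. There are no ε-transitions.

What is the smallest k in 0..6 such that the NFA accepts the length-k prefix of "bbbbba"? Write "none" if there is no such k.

none

Start in {S}.
Read 'b': {S} → {U}.
Read 'b': {U} → ∅.
The set is empty and remains empty for the remaining 4 symbols.
No reachable set along the way intersects F.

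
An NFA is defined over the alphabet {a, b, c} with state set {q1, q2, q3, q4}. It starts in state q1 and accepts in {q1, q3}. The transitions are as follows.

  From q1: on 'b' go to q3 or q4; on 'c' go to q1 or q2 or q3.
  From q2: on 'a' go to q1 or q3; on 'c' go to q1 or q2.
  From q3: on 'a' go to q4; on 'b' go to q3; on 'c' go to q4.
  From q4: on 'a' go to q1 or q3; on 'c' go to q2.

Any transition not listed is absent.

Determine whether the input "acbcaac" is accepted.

Start in {q1}.
Read 'a': {q1} → ∅.
The set is empty and remains empty for the remaining 6 symbols.
The final set ∅ contains no accepting state.

No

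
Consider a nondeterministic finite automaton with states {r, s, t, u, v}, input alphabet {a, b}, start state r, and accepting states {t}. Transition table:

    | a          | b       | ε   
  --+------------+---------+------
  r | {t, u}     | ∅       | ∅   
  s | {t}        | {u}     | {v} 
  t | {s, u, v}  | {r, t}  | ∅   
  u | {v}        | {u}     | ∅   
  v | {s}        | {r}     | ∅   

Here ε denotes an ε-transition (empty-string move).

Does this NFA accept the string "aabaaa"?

Start in {r}.
Read 'a': r→{t, u}; now {t, u}.
Read 'a': t→{s, u, v}, u→{v}; now {s, u, v}.
Read 'b': s→{u}, u→{u}, v→{r}; now {r, u}.
Read 'a': r→{t, u}, u→{v}; now {t, u, v}.
Read 'a': t→{s, u, v}, u→{v}, v→{s}; now {s, u, v}.
Read 'a': s→{t}, u→{v}, v→{s}; now {s, t, v}.
The final set {s, t, v} contains the accepting state t.

Yes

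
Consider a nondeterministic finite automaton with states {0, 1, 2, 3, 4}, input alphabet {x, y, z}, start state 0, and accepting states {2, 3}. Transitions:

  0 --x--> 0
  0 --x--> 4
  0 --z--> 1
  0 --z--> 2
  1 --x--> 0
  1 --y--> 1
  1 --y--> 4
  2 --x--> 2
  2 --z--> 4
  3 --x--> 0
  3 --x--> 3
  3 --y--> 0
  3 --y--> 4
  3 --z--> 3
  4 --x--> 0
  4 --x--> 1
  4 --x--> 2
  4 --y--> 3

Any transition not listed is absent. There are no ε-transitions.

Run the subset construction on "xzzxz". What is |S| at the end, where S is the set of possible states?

Start in {0}.
Read 'x': 0→{0, 4}; now {0, 4}.
Read 'z': 0→{1, 2}, 4→∅; now {1, 2}.
Read 'z': 1→∅, 2→{4}; now {4}.
Read 'x': 4→{0, 1, 2}; now {0, 1, 2}.
Read 'z': 0→{1, 2}, 1→∅, 2→{4}; now {1, 2, 4}.
That set has 3 states.

3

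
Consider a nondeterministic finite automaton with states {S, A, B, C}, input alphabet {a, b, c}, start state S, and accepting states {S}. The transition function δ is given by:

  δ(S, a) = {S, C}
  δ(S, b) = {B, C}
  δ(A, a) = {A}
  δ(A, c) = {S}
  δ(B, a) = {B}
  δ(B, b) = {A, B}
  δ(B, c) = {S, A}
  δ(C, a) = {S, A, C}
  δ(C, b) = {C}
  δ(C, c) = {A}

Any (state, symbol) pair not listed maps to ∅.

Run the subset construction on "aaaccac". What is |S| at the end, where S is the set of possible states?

Start in {S}.
Read 'a': S→{S, C}; now {S, C}.
Read 'a': S→{S, C}, C→{S, A, C}; now {S, A, C}.
Read 'a': S→{S, C}, A→{A}, C→{S, A, C}; now {S, A, C}.
Read 'c': S→∅, A→{S}, C→{A}; now {S, A}.
Read 'c': S→∅, A→{S}; now {S}.
Read 'a': S→{S, C}; now {S, C}.
Read 'c': S→∅, C→{A}; now {A}.
That set has 1 state.

1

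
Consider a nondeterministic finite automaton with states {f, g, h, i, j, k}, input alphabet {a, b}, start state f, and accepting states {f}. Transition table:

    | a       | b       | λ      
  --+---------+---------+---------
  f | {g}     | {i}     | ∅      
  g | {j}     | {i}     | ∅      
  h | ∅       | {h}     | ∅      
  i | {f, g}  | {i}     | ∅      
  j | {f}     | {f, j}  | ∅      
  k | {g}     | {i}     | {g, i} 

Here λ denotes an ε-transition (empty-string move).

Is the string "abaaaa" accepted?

Yes

Start in {f}.
Read 'a': {f} → {g}.
Read 'b': {g} → {i}.
Read 'a': {i} → {f, g}.
Read 'a': {f, g} → {g, j}.
Read 'a': {g, j} → {f, j}.
Read 'a': {f, j} → {f, g}.
The final set {f, g} contains the accepting state f.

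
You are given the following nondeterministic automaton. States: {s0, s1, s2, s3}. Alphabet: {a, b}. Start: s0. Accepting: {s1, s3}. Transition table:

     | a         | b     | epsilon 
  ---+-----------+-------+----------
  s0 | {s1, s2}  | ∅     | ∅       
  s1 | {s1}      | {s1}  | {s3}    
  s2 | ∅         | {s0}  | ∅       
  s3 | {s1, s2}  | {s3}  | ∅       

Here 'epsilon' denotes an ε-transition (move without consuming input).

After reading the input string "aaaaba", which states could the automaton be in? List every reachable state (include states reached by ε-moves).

{s1, s2, s3}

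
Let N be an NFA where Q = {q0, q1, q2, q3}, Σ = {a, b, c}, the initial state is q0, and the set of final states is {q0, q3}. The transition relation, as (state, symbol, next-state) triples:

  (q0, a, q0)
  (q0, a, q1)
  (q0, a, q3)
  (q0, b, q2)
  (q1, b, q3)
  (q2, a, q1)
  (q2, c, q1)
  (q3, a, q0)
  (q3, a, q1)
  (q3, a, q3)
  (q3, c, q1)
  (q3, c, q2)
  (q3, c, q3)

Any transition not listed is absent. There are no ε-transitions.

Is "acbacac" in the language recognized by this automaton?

Yes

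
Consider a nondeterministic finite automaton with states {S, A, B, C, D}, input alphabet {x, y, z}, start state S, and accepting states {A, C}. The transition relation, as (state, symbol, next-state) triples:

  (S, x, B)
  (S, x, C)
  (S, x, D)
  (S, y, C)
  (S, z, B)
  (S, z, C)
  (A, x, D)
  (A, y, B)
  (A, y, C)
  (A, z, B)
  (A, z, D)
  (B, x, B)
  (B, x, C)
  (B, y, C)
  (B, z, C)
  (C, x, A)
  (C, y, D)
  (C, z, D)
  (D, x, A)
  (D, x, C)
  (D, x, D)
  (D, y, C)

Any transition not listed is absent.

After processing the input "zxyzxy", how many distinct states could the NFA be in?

3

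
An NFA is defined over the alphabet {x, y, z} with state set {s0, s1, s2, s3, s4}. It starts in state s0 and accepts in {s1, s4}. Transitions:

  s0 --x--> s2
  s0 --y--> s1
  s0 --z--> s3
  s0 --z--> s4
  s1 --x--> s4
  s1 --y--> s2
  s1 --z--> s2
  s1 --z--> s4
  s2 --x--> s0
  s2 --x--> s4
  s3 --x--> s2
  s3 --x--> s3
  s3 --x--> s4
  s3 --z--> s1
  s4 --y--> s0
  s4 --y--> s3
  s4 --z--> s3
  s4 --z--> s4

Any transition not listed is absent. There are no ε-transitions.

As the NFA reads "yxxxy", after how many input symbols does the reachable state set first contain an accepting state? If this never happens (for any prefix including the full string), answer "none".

1

Start in {s0}.
Read 'y': s0→{s1}; now {s1}.
None of the earlier sets intersect F, but {s1} does.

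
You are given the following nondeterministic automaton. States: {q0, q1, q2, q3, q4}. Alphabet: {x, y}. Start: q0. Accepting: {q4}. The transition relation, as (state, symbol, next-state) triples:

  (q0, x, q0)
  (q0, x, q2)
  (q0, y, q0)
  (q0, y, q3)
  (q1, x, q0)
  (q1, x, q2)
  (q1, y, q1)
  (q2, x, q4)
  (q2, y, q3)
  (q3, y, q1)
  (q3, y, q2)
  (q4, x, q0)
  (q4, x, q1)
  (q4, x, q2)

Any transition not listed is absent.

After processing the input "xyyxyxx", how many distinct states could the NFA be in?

Start in {q0}.
Read 'x': q0→{q0, q2}; now {q0, q2}.
Read 'y': q0→{q0, q3}, q2→{q3}; now {q0, q3}.
Read 'y': q0→{q0, q3}, q3→{q1, q2}; now {q0, q1, q2, q3}.
Read 'x': q0→{q0, q2}, q1→{q0, q2}, q2→{q4}, q3→∅; now {q0, q2, q4}.
Read 'y': q0→{q0, q3}, q2→{q3}, q4→∅; now {q0, q3}.
Read 'x': q0→{q0, q2}, q3→∅; now {q0, q2}.
Read 'x': q0→{q0, q2}, q2→{q4}; now {q0, q2, q4}.
That set has 3 states.

3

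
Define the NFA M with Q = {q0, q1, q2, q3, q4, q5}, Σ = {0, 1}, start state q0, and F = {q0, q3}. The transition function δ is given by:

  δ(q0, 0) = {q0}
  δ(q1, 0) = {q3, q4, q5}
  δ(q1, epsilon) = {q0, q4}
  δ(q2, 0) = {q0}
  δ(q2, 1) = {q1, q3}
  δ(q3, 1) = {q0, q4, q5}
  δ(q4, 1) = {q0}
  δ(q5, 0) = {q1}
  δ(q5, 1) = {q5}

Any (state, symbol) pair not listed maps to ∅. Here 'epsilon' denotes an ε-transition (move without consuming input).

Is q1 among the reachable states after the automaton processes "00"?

No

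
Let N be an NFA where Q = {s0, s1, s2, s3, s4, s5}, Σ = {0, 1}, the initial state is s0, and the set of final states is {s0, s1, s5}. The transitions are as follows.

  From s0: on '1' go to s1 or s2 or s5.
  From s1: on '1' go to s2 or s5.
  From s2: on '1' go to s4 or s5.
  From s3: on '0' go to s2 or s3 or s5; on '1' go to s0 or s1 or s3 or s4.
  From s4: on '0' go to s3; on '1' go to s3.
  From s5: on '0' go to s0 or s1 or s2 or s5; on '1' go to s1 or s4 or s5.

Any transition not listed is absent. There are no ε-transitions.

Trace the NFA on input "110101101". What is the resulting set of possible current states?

{s0, s1, s2, s3, s4, s5}

Start in {s0}.
Read '1': {s0} → {s1, s2, s5}.
Read '1': {s1, s2, s5} → {s1, s2, s4, s5}.
Read '0': {s1, s2, s4, s5} → {s0, s1, s2, s3, s5}.
Read '1': {s0, s1, s2, s3, s5} → {s0, s1, s2, s3, s4, s5}.
Read '0': {s0, s1, s2, s3, s4, s5} → {s0, s1, s2, s3, s5}.
Read '1': {s0, s1, s2, s3, s5} → {s0, s1, s2, s3, s4, s5}.
Read '1': {s0, s1, s2, s3, s4, s5} → {s0, s1, s2, s3, s4, s5}.
Read '0': {s0, s1, s2, s3, s4, s5} → {s0, s1, s2, s3, s5}.
Read '1': {s0, s1, s2, s3, s5} → {s0, s1, s2, s3, s4, s5}.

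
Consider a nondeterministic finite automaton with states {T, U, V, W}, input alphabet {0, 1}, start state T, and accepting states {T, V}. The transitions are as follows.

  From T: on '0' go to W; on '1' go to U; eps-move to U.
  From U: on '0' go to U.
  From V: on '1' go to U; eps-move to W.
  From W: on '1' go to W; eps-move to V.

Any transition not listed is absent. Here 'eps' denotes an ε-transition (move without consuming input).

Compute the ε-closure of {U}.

{U}

Begin with {U}.
No ε-moves leave this set, so the closure equals the set itself.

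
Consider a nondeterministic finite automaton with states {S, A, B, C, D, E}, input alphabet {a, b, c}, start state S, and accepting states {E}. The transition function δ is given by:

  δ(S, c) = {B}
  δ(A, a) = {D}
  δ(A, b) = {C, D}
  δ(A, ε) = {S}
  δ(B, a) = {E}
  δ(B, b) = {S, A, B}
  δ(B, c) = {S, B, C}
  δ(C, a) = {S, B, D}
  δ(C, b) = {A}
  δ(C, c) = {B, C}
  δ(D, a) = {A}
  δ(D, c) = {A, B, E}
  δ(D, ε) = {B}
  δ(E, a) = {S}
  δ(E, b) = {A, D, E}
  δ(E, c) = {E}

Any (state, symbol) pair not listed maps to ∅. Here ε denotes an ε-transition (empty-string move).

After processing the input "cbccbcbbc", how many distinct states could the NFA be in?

Start in {S}.
Read 'c': {S} → {B}.
Read 'b': {B} → {S, A, B}.
Read 'c': {S, A, B} → {S, B, C}.
Read 'c': {S, B, C} → {S, B, C}.
Read 'b': {S, B, C} → {S, A, B}.
Read 'c': {S, A, B} → {S, B, C}.
Read 'b': {S, B, C} → {S, A, B}.
Read 'b': {S, A, B} → {S, A, B, C, D}.
Read 'c': {S, A, B, C, D} → {S, A, B, C, E}.
That set has 5 states.

5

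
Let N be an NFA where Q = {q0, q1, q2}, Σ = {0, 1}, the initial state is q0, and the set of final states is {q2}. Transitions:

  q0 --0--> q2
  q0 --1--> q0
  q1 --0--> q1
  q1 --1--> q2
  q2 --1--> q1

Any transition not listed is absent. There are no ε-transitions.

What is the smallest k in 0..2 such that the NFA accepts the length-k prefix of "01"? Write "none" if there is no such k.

Start in {q0}.
Read '0': q0→{q2}; now {q2}.
None of the earlier sets intersect F, but {q2} does.

1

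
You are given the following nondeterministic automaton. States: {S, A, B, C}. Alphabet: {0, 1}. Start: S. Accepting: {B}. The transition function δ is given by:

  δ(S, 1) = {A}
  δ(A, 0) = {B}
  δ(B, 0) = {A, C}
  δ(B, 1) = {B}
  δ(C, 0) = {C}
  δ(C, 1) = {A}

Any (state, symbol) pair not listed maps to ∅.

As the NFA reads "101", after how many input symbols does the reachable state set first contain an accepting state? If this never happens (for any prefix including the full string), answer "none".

Start in {S}.
Read '1': {S} → {A}.
Read '0': {A} → {B}.
None of the earlier sets intersect F, but {B} does.

2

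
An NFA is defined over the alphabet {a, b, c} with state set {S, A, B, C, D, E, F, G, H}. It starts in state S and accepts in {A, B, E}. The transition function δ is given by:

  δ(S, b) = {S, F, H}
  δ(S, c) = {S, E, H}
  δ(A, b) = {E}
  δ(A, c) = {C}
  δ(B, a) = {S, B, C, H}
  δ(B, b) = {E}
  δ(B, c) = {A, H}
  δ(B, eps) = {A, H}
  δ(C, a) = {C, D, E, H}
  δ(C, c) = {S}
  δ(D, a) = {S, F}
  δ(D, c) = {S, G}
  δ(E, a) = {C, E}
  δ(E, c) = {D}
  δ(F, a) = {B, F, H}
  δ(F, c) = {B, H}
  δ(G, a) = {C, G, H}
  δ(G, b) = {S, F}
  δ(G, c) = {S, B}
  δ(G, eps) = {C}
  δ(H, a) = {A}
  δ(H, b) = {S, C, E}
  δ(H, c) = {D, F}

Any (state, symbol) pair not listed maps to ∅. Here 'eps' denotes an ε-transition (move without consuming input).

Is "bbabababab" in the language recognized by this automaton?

Start in {S}.
Read 'b': S→{S, F, H}; now {S, F, H}.
Read 'b': S→{S, F, H}, F→∅, H→{S, C, E}; now {S, C, E, F, H}.
Read 'a': S→∅, C→{C, D, E, H}, E→{C, E}, F→{B, F, H}, H→{A}; now {A, B, C, D, E, F, H}.
Read 'b': A→{E}, B→{E}, C→∅, D→∅, E→∅, F→∅, H→{S, C, E}; now {S, C, E}.
Read 'a': S→∅, C→{C, D, E, H}, E→{C, E}; now {C, D, E, H}.
Read 'b': C→∅, D→∅, E→∅, H→{S, C, E}; now {S, C, E}.
Read 'a': S→∅, C→{C, D, E, H}, E→{C, E}; now {C, D, E, H}.
Read 'b': C→∅, D→∅, E→∅, H→{S, C, E}; now {S, C, E}.
Read 'a': S→∅, C→{C, D, E, H}, E→{C, E}; now {C, D, E, H}.
Read 'b': C→∅, D→∅, E→∅, H→{S, C, E}; now {S, C, E}.
The final set {S, C, E} contains the accepting state E.

Yes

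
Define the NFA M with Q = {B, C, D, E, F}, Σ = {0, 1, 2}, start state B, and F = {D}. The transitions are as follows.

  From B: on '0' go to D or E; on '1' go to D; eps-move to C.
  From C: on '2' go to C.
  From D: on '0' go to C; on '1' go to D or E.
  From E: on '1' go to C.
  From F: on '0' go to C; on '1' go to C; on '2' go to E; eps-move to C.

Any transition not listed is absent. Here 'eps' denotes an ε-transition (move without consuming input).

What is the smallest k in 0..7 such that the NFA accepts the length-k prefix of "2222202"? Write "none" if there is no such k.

Start: ε-closure({B}) = {B, C}.
Read '2': B→∅, C→{C}; now {C}.
Read '2': C→{C}; now {C}.
Read '2': C→{C}; now {C}.
Read '2': C→{C}; now {C}.
Read '2': C→{C}; now {C}.
Read '0': C→∅; now ∅.
The set is empty and remains empty for the remaining 1 symbol.
No reachable set along the way intersects F.

none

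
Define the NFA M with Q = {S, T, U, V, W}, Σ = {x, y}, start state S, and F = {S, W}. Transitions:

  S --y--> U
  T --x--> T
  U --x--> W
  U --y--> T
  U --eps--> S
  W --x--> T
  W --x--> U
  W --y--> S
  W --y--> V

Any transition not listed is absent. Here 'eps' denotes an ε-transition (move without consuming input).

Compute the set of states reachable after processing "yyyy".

{S, T, U}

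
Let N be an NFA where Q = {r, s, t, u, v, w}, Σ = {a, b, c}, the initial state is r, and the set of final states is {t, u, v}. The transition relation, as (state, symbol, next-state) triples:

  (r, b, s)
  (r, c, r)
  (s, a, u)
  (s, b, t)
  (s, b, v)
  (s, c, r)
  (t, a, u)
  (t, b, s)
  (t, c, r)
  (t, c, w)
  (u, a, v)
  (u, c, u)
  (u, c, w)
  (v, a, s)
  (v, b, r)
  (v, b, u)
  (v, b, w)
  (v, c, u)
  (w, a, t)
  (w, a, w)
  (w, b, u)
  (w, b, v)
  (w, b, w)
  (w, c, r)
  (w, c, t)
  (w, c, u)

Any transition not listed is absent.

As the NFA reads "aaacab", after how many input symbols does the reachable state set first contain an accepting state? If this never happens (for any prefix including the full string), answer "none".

none

Start in {r}.
Read 'a': {r} → ∅.
The set is empty and remains empty for the remaining 5 symbols.
No reachable set along the way intersects F.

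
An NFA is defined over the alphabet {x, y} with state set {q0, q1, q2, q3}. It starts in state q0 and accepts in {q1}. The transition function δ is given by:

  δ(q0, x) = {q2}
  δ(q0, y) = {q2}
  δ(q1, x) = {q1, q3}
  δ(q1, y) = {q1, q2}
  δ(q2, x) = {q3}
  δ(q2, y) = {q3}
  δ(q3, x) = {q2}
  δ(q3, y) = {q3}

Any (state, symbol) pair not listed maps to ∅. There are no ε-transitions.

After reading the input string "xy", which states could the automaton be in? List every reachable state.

Start in {q0}.
Read 'x': {q0} → {q2}.
Read 'y': {q2} → {q3}.

{q3}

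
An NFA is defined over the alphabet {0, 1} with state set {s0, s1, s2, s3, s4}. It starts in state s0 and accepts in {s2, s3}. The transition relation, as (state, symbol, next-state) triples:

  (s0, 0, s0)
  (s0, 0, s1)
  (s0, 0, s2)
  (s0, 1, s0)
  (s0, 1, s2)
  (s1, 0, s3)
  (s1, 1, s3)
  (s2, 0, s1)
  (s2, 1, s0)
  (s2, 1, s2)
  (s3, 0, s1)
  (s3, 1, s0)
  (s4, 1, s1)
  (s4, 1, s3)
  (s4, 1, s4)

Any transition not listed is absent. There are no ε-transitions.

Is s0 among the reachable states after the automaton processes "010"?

Yes

Start in {s0}.
Read '0': s0→{s0, s1, s2}; now {s0, s1, s2}.
Read '1': s0→{s0, s2}, s1→{s3}, s2→{s0, s2}; now {s0, s2, s3}.
Read '0': s0→{s0, s1, s2}, s2→{s1}, s3→{s1}; now {s0, s1, s2}.
State s0 is in {s0, s1, s2}.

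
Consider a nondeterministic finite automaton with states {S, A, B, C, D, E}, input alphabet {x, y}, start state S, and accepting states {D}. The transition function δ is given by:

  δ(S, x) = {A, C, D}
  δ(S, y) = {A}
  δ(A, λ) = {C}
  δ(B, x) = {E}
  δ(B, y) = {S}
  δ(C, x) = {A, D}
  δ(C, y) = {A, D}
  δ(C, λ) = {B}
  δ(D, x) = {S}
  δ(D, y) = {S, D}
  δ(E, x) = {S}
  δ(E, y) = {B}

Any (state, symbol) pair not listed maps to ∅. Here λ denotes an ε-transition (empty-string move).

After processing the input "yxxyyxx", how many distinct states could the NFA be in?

6

Start in {S}.
Read 'y': {S} → {A, B, C}.
Read 'x': {A, B, C} → {A, B, C, D, E}.
Read 'x': {A, B, C, D, E} → {S, A, B, C, D, E}.
Read 'y': {S, A, B, C, D, E} → {S, A, B, C, D}.
Read 'y': {S, A, B, C, D} → {S, A, B, C, D}.
Read 'x': {S, A, B, C, D} → {S, A, B, C, D, E}.
Read 'x': {S, A, B, C, D, E} → {S, A, B, C, D, E}.
That set has 6 states.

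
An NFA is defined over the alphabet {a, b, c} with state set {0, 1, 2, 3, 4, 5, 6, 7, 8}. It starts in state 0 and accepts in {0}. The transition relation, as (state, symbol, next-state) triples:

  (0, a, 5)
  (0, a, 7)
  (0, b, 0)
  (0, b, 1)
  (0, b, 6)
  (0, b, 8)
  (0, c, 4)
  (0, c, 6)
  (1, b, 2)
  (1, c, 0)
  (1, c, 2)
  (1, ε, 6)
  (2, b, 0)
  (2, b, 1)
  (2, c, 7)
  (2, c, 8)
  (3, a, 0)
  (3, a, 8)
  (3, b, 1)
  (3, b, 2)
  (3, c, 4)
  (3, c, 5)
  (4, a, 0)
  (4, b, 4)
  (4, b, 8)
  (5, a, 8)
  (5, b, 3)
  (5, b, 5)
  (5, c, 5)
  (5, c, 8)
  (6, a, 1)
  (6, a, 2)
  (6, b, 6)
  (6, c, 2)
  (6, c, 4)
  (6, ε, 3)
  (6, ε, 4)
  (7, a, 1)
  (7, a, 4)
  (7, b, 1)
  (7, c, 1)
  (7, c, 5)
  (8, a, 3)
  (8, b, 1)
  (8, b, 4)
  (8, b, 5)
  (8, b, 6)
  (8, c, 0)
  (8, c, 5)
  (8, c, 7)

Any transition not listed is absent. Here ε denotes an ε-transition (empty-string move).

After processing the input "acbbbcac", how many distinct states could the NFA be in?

Start in {0}.
Read 'a': {0} → {5, 7}.
Read 'c': {5, 7} → {1, 3, 4, 5, 6, 8}.
Read 'b': {1, 3, 4, 5, 6, 8} → {1, 2, 3, 4, 5, 6, 8}.
Read 'b': {1, 2, 3, 4, 5, 6, 8} → {0, 1, 2, 3, 4, 5, 6, 8}.
Read 'b': {0, 1, 2, 3, 4, 5, 6, 8} → {0, 1, 2, 3, 4, 5, 6, 8}.
Read 'c': {0, 1, 2, 3, 4, 5, 6, 8} → {0, 2, 3, 4, 5, 6, 7, 8}.
Read 'a': {0, 2, 3, 4, 5, 6, 7, 8} → {0, 1, 2, 3, 4, 5, 6, 7, 8}.
Read 'c': {0, 1, 2, 3, 4, 5, 6, 7, 8} → {0, 1, 2, 3, 4, 5, 6, 7, 8}.
That set has 9 states.

9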